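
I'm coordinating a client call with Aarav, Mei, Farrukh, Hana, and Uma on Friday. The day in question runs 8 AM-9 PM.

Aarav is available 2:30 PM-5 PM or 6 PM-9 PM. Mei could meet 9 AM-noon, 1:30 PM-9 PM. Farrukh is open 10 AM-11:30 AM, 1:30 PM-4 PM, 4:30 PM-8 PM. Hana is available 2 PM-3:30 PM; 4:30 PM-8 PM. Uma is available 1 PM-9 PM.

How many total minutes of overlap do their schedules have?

210

Aarav ∩ Mei: 14:30-17:00, 18:00-21:00.
Aarav ∩ Mei ∩ Farrukh: 14:30-16:00, 16:30-17:00, 18:00-20:00.
Aarav ∩ Mei ∩ Farrukh ∩ Hana: 14:30-15:30, 16:30-17:00, 18:00-20:00.
Aarav ∩ Mei ∩ Farrukh ∩ Hana ∩ Uma: 14:30-15:30, 16:30-17:00, 18:00-20:00.
Summing the common windows: 60 + 30 + 120 = 210 minutes.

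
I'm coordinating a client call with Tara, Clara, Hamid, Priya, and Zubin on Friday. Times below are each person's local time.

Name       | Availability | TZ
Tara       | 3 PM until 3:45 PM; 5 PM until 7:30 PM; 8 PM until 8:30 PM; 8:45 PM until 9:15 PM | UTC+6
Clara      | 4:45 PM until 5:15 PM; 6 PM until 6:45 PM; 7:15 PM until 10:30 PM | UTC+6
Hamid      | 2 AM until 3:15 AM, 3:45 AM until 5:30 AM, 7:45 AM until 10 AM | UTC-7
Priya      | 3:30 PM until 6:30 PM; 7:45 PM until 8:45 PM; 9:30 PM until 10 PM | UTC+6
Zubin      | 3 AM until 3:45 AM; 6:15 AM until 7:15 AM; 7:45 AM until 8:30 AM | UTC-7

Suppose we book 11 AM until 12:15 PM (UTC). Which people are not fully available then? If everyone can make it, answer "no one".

Clara, Zubin

Tara in UTC: 09:00-09:45, 11:00-13:30, 14:00-14:30, 14:45-15:15 (subtract 6h to convert from UTC+6).
Clara in UTC: 10:45-11:15, 12:00-12:45, 13:15-16:30 (subtract 6h to convert from UTC+6).
Hamid in UTC: 09:00-10:15, 10:45-12:30, 14:45-17:00 (add 7h to convert from UTC-7).
Priya in UTC: 09:30-12:30, 13:45-14:45, 15:30-16:00 (subtract 6h to convert from UTC+6).
Zubin in UTC: 10:00-10:45, 13:15-14:15, 14:45-15:30 (add 7h to convert from UTC-7).
Tara: free for 11:00-12:15. Clara: not fully free for 11:00-12:15. Hamid: free for 11:00-12:15. Priya: free for 11:00-12:15. Zubin: not fully free for 11:00-12:15.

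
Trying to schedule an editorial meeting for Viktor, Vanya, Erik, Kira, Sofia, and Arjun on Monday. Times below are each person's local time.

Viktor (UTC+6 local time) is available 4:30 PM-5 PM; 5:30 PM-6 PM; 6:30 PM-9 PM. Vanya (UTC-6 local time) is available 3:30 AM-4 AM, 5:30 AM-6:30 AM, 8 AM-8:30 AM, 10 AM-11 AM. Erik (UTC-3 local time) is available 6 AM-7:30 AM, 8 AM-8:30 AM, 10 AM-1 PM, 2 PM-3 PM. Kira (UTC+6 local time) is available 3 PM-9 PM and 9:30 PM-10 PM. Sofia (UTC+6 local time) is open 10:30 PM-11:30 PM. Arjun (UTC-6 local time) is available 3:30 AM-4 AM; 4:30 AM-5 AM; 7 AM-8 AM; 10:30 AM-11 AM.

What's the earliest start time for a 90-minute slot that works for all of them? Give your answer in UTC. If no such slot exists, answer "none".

none

Viktor in UTC: 10:30-11:00, 11:30-12:00, 12:30-15:00 (subtract 6h to convert from UTC+6).
Vanya in UTC: 09:30-10:00, 11:30-12:30, 14:00-14:30, 16:00-17:00 (add 6h to convert from UTC-6).
Erik in UTC: 09:00-10:30, 11:00-11:30, 13:00-16:00, 17:00-18:00 (add 3h to convert from UTC-3).
Kira in UTC: 09:00-15:00, 15:30-16:00 (subtract 6h to convert from UTC+6).
Sofia in UTC: 16:30-17:30 (subtract 6h to convert from UTC+6).
Arjun in UTC: 09:30-10:00, 10:30-11:00, 13:00-14:00, 16:30-17:00 (add 6h to convert from UTC-6).
Viktor ∩ Vanya: 11:30-12:00, 14:00-14:30.
Viktor ∩ Vanya ∩ Erik: 14:00-14:30.
Viktor ∩ Vanya ∩ Erik ∩ Kira: 14:00-14:30.
Viktor ∩ Vanya ∩ Erik ∩ Kira ∩ Sofia: ∅.
Viktor ∩ Vanya ∩ Erik ∩ Kira ∩ Sofia ∩ Arjun: ∅.
There is no time when everyone is free.
No common window is at least 90 minutes long.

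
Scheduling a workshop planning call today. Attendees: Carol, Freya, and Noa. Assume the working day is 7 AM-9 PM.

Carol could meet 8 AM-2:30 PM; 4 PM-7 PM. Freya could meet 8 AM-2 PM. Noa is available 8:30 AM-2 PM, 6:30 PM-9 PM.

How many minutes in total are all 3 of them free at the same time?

330

Carol ∩ Freya: 08:00-14:00.
Carol ∩ Freya ∩ Noa: 08:30-14:00.
So the common availability across everyone is 08:30-14:00.
That's a single block of 330 minutes.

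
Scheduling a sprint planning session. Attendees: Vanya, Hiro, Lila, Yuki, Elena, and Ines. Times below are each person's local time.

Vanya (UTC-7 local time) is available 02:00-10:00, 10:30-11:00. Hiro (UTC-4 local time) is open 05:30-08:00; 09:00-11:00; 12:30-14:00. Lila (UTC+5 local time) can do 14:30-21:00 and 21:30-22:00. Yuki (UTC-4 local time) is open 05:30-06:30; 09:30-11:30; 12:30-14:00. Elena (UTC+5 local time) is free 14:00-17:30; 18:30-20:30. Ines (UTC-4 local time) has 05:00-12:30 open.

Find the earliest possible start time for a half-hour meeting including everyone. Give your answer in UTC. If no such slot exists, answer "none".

Vanya in UTC: 09:00-17:00, 17:30-18:00 (add 7h to convert from UTC-7).
Hiro in UTC: 09:30-12:00, 13:00-15:00, 16:30-18:00 (add 4h to convert from UTC-4).
Lila in UTC: 09:30-16:00, 16:30-17:00 (subtract 5h to convert from UTC+5).
Yuki in UTC: 09:30-10:30, 13:30-15:30, 16:30-18:00 (add 4h to convert from UTC-4).
Elena in UTC: 09:00-12:30, 13:30-15:30 (subtract 5h to convert from UTC+5).
Ines in UTC: 09:00-16:30 (add 4h to convert from UTC-4).
Vanya ∩ Hiro: 09:30-12:00, 13:00-15:00, 16:30-17:00, 17:30-18:00.
Vanya ∩ Hiro ∩ Lila: 09:30-12:00, 13:00-15:00, 16:30-17:00.
Vanya ∩ Hiro ∩ Lila ∩ Yuki: 09:30-10:30, 13:30-15:00, 16:30-17:00.
Vanya ∩ Hiro ∩ Lila ∩ Yuki ∩ Elena: 09:30-10:30, 13:30-15:00.
Vanya ∩ Hiro ∩ Lila ∩ Yuki ∩ Elena ∩ Ines: 09:30-10:30, 13:30-15:00.
The first common window of at least 30 minutes is 09:30-10:30, so the earliest start is 09:30.

09:30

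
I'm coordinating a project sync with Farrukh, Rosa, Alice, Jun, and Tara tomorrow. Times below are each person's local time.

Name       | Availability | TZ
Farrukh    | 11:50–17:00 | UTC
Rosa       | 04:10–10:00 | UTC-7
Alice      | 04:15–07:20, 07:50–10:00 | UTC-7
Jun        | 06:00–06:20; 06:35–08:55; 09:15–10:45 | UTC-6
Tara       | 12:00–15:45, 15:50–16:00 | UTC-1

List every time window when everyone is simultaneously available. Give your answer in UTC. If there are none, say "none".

13:00-14:20, 14:50-14:55, 15:15-16:45

Farrukh in UTC: 11:50-17:00.
Rosa in UTC: 11:10-17:00 (add 7h to convert from UTC-7).
Alice in UTC: 11:15-14:20, 14:50-17:00 (add 7h to convert from UTC-7).
Jun in UTC: 12:00-12:20, 12:35-14:55, 15:15-16:45 (add 6h to convert from UTC-6).
Tara in UTC: 13:00-16:45, 16:50-17:00 (add 1h to convert from UTC-1).
Farrukh ∩ Rosa: 11:50-17:00.
Farrukh ∩ Rosa ∩ Alice: 11:50-14:20, 14:50-17:00.
Farrukh ∩ Rosa ∩ Alice ∩ Jun: 12:00-12:20, 12:35-14:20, 14:50-14:55, 15:15-16:45.
Farrukh ∩ Rosa ∩ Alice ∩ Jun ∩ Tara: 13:00-14:20, 14:50-14:55, 15:15-16:45.
Those are the intersection windows.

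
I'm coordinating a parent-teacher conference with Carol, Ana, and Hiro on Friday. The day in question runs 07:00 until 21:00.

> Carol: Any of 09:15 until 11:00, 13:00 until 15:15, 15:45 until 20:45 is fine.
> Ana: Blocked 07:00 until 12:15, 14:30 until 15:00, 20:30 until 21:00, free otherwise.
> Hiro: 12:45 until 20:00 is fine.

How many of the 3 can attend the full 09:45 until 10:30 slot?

Carol free: 09:15-11:00, 13:00-15:15, 15:45-20:45.
Ana free: 12:15-14:30, 15:00-20:30 (invert busy blocks within the working day).
Hiro free: 12:45-20:00.
Carol can make the full 09:45-10:30 slot — that's 1.

1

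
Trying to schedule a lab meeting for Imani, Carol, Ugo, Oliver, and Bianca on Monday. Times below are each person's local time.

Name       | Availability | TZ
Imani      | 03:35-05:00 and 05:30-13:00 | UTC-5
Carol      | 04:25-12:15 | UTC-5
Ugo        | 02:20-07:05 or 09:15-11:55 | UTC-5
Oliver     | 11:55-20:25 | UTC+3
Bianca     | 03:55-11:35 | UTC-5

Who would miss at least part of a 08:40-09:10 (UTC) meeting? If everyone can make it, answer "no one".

Bianca, Carol, Oliver

Imani in UTC: 08:35-10:00, 10:30-18:00 (add 5h to convert from UTC-5).
Carol in UTC: 09:25-17:15 (add 5h to convert from UTC-5).
Ugo in UTC: 07:20-12:05, 14:15-16:55 (add 5h to convert from UTC-5).
Oliver in UTC: 08:55-17:25 (subtract 3h to convert from UTC+3).
Bianca in UTC: 08:55-16:35 (add 5h to convert from UTC-5).
Imani: free for 08:40-09:10. Carol: not fully free for 08:40-09:10. Ugo: free for 08:40-09:10. Oliver: not fully free for 08:40-09:10. Bianca: not fully free for 08:40-09:10.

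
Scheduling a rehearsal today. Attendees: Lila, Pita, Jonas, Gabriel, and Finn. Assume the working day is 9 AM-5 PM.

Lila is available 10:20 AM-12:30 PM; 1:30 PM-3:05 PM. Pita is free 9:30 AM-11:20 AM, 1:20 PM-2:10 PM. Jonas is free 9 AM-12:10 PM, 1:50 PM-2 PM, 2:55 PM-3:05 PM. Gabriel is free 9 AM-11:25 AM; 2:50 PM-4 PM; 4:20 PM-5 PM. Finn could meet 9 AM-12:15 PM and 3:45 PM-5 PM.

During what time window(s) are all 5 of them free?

10:20-11:20

Lila ∩ Pita: 10:20-11:20, 13:30-14:10.
Lila ∩ Pita ∩ Jonas: 10:20-11:20, 13:50-14:00.
Lila ∩ Pita ∩ Jonas ∩ Gabriel: 10:20-11:20.
Lila ∩ Pita ∩ Jonas ∩ Gabriel ∩ Finn: 10:20-11:20.
So the common availability across everyone is 10:20-11:20.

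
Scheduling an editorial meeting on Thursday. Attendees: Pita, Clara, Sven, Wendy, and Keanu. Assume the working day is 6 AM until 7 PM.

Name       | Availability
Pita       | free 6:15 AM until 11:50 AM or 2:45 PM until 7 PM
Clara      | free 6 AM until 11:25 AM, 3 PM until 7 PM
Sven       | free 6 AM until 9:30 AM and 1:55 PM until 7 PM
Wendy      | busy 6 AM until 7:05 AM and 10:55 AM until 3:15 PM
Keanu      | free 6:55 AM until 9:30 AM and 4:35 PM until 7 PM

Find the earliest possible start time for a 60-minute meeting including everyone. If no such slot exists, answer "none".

Pita free: 06:15-11:50, 14:45-19:00.
Clara free: 06:00-11:25, 15:00-19:00.
Sven free: 06:00-09:30, 13:55-19:00.
Wendy free: 07:05-10:55, 15:15-19:00 (invert busy blocks within the working day).
Keanu free: 06:55-09:30, 16:35-19:00.
Pita ∩ Clara: 06:15-11:25, 15:00-19:00.
Pita ∩ Clara ∩ Sven: 06:15-09:30, 15:00-19:00.
Pita ∩ Clara ∩ Sven ∩ Wendy: 07:05-09:30, 15:15-19:00.
Pita ∩ Clara ∩ Sven ∩ Wendy ∩ Keanu: 07:05-09:30, 16:35-19:00.
The first common window of at least 60 minutes is 07:05-09:30, so the earliest start is 07:05.

07:05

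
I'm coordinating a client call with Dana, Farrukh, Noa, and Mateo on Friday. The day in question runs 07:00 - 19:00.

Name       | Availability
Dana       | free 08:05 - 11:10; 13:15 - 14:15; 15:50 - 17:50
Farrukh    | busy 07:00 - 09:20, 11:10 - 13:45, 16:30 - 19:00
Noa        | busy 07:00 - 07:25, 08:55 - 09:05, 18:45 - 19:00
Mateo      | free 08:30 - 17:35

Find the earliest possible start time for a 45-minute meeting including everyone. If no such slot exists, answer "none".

09:20

Dana free: 08:05-11:10, 13:15-14:15, 15:50-17:50.
Farrukh free: 09:20-11:10, 13:45-16:30 (invert busy blocks within the working day).
Noa free: 07:25-08:55, 09:05-18:45 (invert busy blocks within the working day).
Mateo free: 08:30-17:35.
Dana ∩ Farrukh: 09:20-11:10, 13:45-14:15, 15:50-16:30.
Dana ∩ Farrukh ∩ Noa: 09:20-11:10, 13:45-14:15, 15:50-16:30.
Dana ∩ Farrukh ∩ Noa ∩ Mateo: 09:20-11:10, 13:45-14:15, 15:50-16:30.
Those are the intersection windows.
The first common window of at least 45 minutes is 09:20-11:10, so the earliest start is 09:20.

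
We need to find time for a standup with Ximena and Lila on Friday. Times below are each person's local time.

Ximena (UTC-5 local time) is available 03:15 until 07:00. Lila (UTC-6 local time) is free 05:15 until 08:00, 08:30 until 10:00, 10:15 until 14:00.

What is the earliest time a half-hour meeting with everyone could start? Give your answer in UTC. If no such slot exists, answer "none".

Ximena in UTC: 08:15-12:00 (add 5h to convert from UTC-5).
Lila in UTC: 11:15-14:00, 14:30-16:00, 16:15-20:00 (add 6h to convert from UTC-6).
Ximena ∩ Lila: 11:15-12:00.
The first common window of at least 30 minutes is 11:15-12:00, so the earliest start is 11:15.

11:15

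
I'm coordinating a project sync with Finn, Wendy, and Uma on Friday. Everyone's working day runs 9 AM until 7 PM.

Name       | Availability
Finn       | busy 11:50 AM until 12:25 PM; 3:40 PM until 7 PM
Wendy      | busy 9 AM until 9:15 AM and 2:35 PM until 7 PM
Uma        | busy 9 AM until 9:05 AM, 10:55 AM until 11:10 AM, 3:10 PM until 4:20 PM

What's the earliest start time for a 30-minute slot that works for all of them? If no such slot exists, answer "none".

Finn free: 09:00-11:50, 12:25-15:40 (invert busy blocks within the working day).
Wendy free: 09:15-14:35 (invert busy blocks within the working day).
Uma free: 09:05-10:55, 11:10-15:10, 16:20-19:00 (invert busy blocks within the working day).
Finn ∩ Wendy: 09:15-11:50, 12:25-14:35.
Finn ∩ Wendy ∩ Uma: 09:15-10:55, 11:10-11:50, 12:25-14:35.
The first common window of at least 30 minutes is 09:15-10:55, so the earliest start is 09:15.

09:15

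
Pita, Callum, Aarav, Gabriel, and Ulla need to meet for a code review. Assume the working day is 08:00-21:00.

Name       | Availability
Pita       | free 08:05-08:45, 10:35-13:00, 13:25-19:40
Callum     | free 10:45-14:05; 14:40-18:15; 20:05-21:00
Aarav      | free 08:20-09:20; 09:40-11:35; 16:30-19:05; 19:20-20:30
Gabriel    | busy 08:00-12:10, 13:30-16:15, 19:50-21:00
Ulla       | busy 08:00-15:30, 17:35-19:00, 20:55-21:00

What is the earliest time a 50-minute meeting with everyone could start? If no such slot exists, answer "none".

16:30

Pita free: 08:05-08:45, 10:35-13:00, 13:25-19:40.
Callum free: 10:45-14:05, 14:40-18:15, 20:05-21:00.
Aarav free: 08:20-09:20, 09:40-11:35, 16:30-19:05, 19:20-20:30.
Gabriel free: 12:10-13:30, 16:15-19:50 (invert busy blocks within the working day).
Ulla free: 15:30-17:35, 19:00-20:55 (invert busy blocks within the working day).
Pita ∩ Callum: 10:45-13:00, 13:25-14:05, 14:40-18:15.
Pita ∩ Callum ∩ Aarav: 10:45-11:35, 16:30-18:15.
Pita ∩ Callum ∩ Aarav ∩ Gabriel: 16:30-18:15.
Pita ∩ Callum ∩ Aarav ∩ Gabriel ∩ Ulla: 16:30-17:35.
The first common window of at least 50 minutes is 16:30-17:35, so the earliest start is 16:30.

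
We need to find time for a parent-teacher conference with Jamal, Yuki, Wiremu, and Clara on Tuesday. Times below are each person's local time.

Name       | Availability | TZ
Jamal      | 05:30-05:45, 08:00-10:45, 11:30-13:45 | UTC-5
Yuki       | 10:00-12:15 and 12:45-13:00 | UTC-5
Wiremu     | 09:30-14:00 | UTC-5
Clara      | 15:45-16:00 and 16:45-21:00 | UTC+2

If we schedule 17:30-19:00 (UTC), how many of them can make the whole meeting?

Jamal in UTC: 10:30-10:45, 13:00-15:45, 16:30-18:45 (add 5h to convert from UTC-5).
Yuki in UTC: 15:00-17:15, 17:45-18:00 (add 5h to convert from UTC-5).
Wiremu in UTC: 14:30-19:00 (add 5h to convert from UTC-5).
Clara in UTC: 13:45-14:00, 14:45-19:00 (subtract 2h to convert from UTC+2).
Wiremu and Clara can make the full 17:30-19:00 slot — that's 2.

2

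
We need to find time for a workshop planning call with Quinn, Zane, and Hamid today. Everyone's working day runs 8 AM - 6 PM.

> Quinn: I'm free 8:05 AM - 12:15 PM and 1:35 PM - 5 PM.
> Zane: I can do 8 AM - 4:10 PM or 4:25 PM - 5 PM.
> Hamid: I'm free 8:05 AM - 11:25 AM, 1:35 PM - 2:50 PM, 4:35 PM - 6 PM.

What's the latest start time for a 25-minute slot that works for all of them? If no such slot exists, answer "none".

Quinn ∩ Zane: 08:05-12:15, 13:35-16:10, 16:25-17:00.
Quinn ∩ Zane ∩ Hamid: 08:05-11:25, 13:35-14:50, 16:35-17:00.
The last common window of at least 25 minutes is 16:35-17:00; a 25-minute meeting can start as late as 16:35 and still end by 17:00.

16:35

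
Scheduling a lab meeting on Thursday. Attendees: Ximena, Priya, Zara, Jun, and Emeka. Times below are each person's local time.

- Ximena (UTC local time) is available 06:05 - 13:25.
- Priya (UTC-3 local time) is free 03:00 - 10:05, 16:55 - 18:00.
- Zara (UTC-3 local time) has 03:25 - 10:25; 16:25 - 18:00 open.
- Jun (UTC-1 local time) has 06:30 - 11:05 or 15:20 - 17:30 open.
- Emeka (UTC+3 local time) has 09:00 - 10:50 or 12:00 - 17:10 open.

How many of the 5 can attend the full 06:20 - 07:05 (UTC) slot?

Ximena in UTC: 06:05-13:25.
Priya in UTC: 06:00-13:05, 19:55-21:00 (add 3h to convert from UTC-3).
Zara in UTC: 06:25-13:25, 19:25-21:00 (add 3h to convert from UTC-3).
Jun in UTC: 07:30-12:05, 16:20-18:30 (add 1h to convert from UTC-1).
Emeka in UTC: 06:00-07:50, 09:00-14:10 (subtract 3h to convert from UTC+3).
Ximena, Priya, and Emeka can make the full 06:20-07:05 slot — that's 3.

3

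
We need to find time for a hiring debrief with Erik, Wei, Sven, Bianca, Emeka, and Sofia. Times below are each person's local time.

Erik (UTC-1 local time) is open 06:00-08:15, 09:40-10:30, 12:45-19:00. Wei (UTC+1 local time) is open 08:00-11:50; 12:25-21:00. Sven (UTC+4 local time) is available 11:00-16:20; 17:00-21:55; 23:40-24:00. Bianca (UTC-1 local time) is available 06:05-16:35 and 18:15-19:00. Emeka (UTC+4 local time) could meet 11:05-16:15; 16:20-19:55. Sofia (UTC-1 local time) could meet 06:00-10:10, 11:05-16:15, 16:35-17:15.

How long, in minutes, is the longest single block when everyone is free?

Erik in UTC: 07:00-09:15, 10:40-11:30, 13:45-20:00 (add 1h to convert from UTC-1).
Wei in UTC: 07:00-10:50, 11:25-20:00 (subtract 1h to convert from UTC+1).
Sven in UTC: 07:00-12:20, 13:00-17:55, 19:40-20:00 (subtract 4h to convert from UTC+4).
Bianca in UTC: 07:05-17:35, 19:15-20:00 (add 1h to convert from UTC-1).
Emeka in UTC: 07:05-12:15, 12:20-15:55 (subtract 4h to convert from UTC+4).
Sofia in UTC: 07:00-11:10, 12:05-17:15, 17:35-18:15 (add 1h to convert from UTC-1).
Erik ∩ Wei: 07:00-09:15, 10:40-10:50, 11:25-11:30, 13:45-20:00.
Erik ∩ Wei ∩ Sven: 07:00-09:15, 10:40-10:50, 11:25-11:30, 13:45-17:55, 19:40-20:00.
Erik ∩ Wei ∩ Sven ∩ Bianca: 07:05-09:15, 10:40-10:50, 11:25-11:30, 13:45-17:35, 19:40-20:00.
Erik ∩ Wei ∩ Sven ∩ Bianca ∩ Emeka: 07:05-09:15, 10:40-10:50, 11:25-11:30, 13:45-15:55.
Erik ∩ Wei ∩ Sven ∩ Bianca ∩ Emeka ∩ Sofia: 07:05-09:15, 10:40-10:50, 13:45-15:55.
Those are the intersection windows.
The longest is 07:05-09:15 at 130 minutes.

130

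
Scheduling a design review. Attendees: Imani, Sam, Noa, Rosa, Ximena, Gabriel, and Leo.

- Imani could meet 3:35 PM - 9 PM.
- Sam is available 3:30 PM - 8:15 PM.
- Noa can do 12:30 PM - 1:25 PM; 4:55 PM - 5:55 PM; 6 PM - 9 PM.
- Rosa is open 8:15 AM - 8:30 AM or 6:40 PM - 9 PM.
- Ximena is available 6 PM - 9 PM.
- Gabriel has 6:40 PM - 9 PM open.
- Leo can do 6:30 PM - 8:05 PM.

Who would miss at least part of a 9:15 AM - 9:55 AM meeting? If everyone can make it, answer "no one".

Gabriel, Imani, Leo, Noa, Rosa, Sam, Ximena

Imani: not fully free for 09:15-09:55. Sam: not fully free for 09:15-09:55. Noa: not fully free for 09:15-09:55. Rosa: not fully free for 09:15-09:55. Ximena: not fully free for 09:15-09:55. Gabriel: not fully free for 09:15-09:55. Leo: not fully free for 09:15-09:55.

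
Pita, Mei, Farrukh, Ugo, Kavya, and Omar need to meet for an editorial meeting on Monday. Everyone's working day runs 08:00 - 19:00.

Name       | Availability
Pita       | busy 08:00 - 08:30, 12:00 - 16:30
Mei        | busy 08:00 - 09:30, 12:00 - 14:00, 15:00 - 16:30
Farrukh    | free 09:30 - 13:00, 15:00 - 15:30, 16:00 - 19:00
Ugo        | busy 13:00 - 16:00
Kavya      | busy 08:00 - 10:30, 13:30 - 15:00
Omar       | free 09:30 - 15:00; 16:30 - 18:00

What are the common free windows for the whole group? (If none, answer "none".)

10:30-12:00, 16:30-18:00

Pita free: 08:30-12:00, 16:30-19:00 (invert busy blocks within the working day).
Mei free: 09:30-12:00, 14:00-15:00, 16:30-19:00 (invert busy blocks within the working day).
Farrukh free: 09:30-13:00, 15:00-15:30, 16:00-19:00.
Ugo free: 08:00-13:00, 16:00-19:00 (invert busy blocks within the working day).
Kavya free: 10:30-13:30, 15:00-19:00 (invert busy blocks within the working day).
Omar free: 09:30-15:00, 16:30-18:00.
Pita ∩ Mei: 09:30-12:00, 16:30-19:00.
Pita ∩ Mei ∩ Farrukh: 09:30-12:00, 16:30-19:00.
Pita ∩ Mei ∩ Farrukh ∩ Ugo: 09:30-12:00, 16:30-19:00.
Pita ∩ Mei ∩ Farrukh ∩ Ugo ∩ Kavya: 10:30-12:00, 16:30-19:00.
Pita ∩ Mei ∩ Farrukh ∩ Ugo ∩ Kavya ∩ Omar: 10:30-12:00, 16:30-18:00.
So the common availability across everyone is 10:30-12:00, 16:30-18:00.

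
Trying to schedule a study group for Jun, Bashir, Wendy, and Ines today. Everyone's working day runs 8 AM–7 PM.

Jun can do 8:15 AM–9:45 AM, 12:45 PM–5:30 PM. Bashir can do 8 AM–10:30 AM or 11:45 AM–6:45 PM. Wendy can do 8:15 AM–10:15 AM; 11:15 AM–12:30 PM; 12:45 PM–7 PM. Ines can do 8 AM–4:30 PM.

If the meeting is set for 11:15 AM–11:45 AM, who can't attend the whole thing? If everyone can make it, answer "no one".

Jun: not fully free for 11:15-11:45. Bashir: not fully free for 11:15-11:45. Wendy: free for 11:15-11:45. Ines: free for 11:15-11:45.

Bashir, Jun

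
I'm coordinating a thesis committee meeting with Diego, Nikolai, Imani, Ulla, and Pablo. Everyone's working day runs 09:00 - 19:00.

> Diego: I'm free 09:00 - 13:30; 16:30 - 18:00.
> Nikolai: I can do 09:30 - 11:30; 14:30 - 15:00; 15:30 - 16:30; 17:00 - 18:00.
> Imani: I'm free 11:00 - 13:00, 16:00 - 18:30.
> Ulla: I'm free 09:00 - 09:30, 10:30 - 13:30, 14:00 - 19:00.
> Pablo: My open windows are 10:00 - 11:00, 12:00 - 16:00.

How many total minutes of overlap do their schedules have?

Diego ∩ Nikolai: 09:30-11:30, 17:00-18:00.
Diego ∩ Nikolai ∩ Imani: 11:00-11:30, 17:00-18:00.
Diego ∩ Nikolai ∩ Imani ∩ Ulla: 11:00-11:30, 17:00-18:00.
Diego ∩ Nikolai ∩ Imani ∩ Ulla ∩ Pablo: ∅.
There is no time when everyone is free.
There is no common window, so the total is 0 minutes.

0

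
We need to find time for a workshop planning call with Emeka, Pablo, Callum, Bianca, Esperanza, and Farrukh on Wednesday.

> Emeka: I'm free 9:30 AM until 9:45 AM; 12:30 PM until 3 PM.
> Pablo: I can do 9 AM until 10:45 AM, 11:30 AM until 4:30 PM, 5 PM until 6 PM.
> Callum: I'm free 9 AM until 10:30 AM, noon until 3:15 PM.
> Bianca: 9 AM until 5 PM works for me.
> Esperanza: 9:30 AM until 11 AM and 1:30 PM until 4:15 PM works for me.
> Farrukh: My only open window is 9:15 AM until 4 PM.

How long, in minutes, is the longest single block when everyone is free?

90

Emeka ∩ Pablo: 09:30-09:45, 12:30-15:00.
Emeka ∩ Pablo ∩ Callum: 09:30-09:45, 12:30-15:00.
Emeka ∩ Pablo ∩ Callum ∩ Bianca: 09:30-09:45, 12:30-15:00.
Emeka ∩ Pablo ∩ Callum ∩ Bianca ∩ Esperanza: 09:30-09:45, 13:30-15:00.
Emeka ∩ Pablo ∩ Callum ∩ Bianca ∩ Esperanza ∩ Farrukh: 09:30-09:45, 13:30-15:00.
The longest is 13:30-15:00 at 90 minutes.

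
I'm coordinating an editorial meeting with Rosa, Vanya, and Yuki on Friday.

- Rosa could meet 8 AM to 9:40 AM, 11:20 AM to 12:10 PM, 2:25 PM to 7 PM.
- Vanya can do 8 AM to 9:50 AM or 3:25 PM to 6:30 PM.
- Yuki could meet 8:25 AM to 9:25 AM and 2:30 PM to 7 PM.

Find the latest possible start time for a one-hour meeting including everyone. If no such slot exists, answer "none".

Rosa ∩ Vanya: 08:00-09:40, 15:25-18:30.
Rosa ∩ Vanya ∩ Yuki: 08:25-09:25, 15:25-18:30.
Those are the intersection windows.
The last common window of at least 60 minutes is 15:25-18:30; a 60-minute meeting can start as late as 17:30 and still end by 18:30.

17:30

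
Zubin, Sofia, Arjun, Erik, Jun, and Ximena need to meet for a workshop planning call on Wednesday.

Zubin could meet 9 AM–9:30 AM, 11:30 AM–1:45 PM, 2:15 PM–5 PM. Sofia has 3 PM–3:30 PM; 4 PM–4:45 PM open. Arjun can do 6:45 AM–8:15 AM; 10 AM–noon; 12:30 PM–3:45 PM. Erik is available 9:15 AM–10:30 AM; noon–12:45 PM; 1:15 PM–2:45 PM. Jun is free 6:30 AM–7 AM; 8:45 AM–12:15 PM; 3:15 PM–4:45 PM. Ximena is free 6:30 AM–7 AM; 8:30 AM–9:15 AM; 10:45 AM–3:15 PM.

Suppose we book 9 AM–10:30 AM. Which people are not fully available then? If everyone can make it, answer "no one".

Zubin: not fully free for 09:00-10:30. Sofia: not fully free for 09:00-10:30. Arjun: not fully free for 09:00-10:30. Erik: not fully free for 09:00-10:30. Jun: free for 09:00-10:30. Ximena: not fully free for 09:00-10:30.

Arjun, Erik, Sofia, Ximena, Zubin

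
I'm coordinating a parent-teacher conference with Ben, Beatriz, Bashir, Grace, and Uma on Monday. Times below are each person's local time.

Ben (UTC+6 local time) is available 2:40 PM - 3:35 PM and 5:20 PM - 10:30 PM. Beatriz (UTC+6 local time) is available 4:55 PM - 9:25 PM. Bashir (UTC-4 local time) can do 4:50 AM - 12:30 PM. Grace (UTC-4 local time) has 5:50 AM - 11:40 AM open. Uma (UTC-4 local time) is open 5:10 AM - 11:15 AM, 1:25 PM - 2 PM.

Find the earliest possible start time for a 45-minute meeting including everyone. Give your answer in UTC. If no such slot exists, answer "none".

11:20

Ben in UTC: 08:40-09:35, 11:20-16:30 (subtract 6h to convert from UTC+6).
Beatriz in UTC: 10:55-15:25 (subtract 6h to convert from UTC+6).
Bashir in UTC: 08:50-16:30 (add 4h to convert from UTC-4).
Grace in UTC: 09:50-15:40 (add 4h to convert from UTC-4).
Uma in UTC: 09:10-15:15, 17:25-18:00 (add 4h to convert from UTC-4).
Ben ∩ Beatriz: 11:20-15:25.
Ben ∩ Beatriz ∩ Bashir: 11:20-15:25.
Ben ∩ Beatriz ∩ Bashir ∩ Grace: 11:20-15:25.
Ben ∩ Beatriz ∩ Bashir ∩ Grace ∩ Uma: 11:20-15:15.
Those are the intersection windows.
The first common window of at least 45 minutes is 11:20-15:15, so the earliest start is 11:20.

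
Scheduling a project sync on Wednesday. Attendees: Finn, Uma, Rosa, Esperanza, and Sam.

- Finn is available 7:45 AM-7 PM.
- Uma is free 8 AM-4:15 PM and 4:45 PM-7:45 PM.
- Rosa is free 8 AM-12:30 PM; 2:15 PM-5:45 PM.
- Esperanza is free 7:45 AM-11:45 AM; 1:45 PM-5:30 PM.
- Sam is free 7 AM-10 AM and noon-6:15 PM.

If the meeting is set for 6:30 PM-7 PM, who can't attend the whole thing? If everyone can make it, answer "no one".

Finn: free for 18:30-19:00. Uma: free for 18:30-19:00. Rosa: not fully free for 18:30-19:00. Esperanza: not fully free for 18:30-19:00. Sam: not fully free for 18:30-19:00.

Esperanza, Rosa, Sam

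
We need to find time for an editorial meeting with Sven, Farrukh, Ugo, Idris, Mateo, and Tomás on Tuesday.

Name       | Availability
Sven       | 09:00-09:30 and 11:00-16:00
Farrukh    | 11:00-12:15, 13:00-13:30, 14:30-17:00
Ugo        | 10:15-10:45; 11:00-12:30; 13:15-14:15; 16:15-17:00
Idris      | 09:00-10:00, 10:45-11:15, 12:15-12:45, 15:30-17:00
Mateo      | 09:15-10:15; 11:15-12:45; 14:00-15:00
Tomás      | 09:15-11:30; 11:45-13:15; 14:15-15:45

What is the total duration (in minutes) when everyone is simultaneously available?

Sven ∩ Farrukh: 11:00-12:15, 13:00-13:30, 14:30-16:00.
Sven ∩ Farrukh ∩ Ugo: 11:00-12:15, 13:15-13:30.
Sven ∩ Farrukh ∩ Ugo ∩ Idris: 11:00-11:15.
Sven ∩ Farrukh ∩ Ugo ∩ Idris ∩ Mateo: ∅.
Sven ∩ Farrukh ∩ Ugo ∩ Idris ∩ Mateo ∩ Tomás: ∅.
There is no time when everyone is free.
There is no common window, so the total is 0 minutes.

0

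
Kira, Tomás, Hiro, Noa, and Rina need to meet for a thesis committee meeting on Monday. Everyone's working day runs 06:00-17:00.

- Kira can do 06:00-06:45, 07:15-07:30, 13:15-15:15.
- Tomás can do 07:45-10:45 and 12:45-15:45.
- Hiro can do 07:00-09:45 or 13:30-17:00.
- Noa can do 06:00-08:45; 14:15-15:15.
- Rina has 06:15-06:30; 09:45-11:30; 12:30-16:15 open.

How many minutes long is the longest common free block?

Kira ∩ Tomás: 13:15-15:15.
Kira ∩ Tomás ∩ Hiro: 13:30-15:15.
Kira ∩ Tomás ∩ Hiro ∩ Noa: 14:15-15:15.
Kira ∩ Tomás ∩ Hiro ∩ Noa ∩ Rina: 14:15-15:15.
The longest is 14:15-15:15 at 60 minutes.

60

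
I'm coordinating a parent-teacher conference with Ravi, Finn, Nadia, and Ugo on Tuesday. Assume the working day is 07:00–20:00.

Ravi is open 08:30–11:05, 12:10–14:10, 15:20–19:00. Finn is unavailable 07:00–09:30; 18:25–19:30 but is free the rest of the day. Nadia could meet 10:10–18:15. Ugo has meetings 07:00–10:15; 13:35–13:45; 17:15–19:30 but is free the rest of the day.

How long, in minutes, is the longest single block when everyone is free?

Ravi free: 08:30-11:05, 12:10-14:10, 15:20-19:00.
Finn free: 09:30-18:25, 19:30-20:00 (invert busy blocks within the working day).
Nadia free: 10:10-18:15.
Ugo free: 10:15-13:35, 13:45-17:15, 19:30-20:00 (invert busy blocks within the working day).
Ravi ∩ Finn: 09:30-11:05, 12:10-14:10, 15:20-18:25.
Ravi ∩ Finn ∩ Nadia: 10:10-11:05, 12:10-14:10, 15:20-18:15.
Ravi ∩ Finn ∩ Nadia ∩ Ugo: 10:15-11:05, 12:10-13:35, 13:45-14:10, 15:20-17:15.
Those are the intersection windows.
The longest is 15:20-17:15 at 115 minutes.

115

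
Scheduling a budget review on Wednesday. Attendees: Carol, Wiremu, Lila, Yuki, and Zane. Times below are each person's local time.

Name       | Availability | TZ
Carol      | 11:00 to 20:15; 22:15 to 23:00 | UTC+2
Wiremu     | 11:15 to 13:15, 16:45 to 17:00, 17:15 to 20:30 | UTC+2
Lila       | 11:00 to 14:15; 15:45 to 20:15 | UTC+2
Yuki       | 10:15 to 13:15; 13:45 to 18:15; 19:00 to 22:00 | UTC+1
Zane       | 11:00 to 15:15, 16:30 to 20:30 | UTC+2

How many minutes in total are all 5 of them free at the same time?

270

Carol in UTC: 09:00-18:15, 20:15-21:00 (subtract 2h to convert from UTC+2).
Wiremu in UTC: 09:15-11:15, 14:45-15:00, 15:15-18:30 (subtract 2h to convert from UTC+2).
Lila in UTC: 09:00-12:15, 13:45-18:15 (subtract 2h to convert from UTC+2).
Yuki in UTC: 09:15-12:15, 12:45-17:15, 18:00-21:00 (subtract 1h to convert from UTC+1).
Zane in UTC: 09:00-13:15, 14:30-18:30 (subtract 2h to convert from UTC+2).
Carol ∩ Wiremu: 09:15-11:15, 14:45-15:00, 15:15-18:15.
Carol ∩ Wiremu ∩ Lila: 09:15-11:15, 14:45-15:00, 15:15-18:15.
Carol ∩ Wiremu ∩ Lila ∩ Yuki: 09:15-11:15, 14:45-15:00, 15:15-17:15, 18:00-18:15.
Carol ∩ Wiremu ∩ Lila ∩ Yuki ∩ Zane: 09:15-11:15, 14:45-15:00, 15:15-17:15, 18:00-18:15.
Summing the common windows: 120 + 15 + 120 + 15 = 270 minutes.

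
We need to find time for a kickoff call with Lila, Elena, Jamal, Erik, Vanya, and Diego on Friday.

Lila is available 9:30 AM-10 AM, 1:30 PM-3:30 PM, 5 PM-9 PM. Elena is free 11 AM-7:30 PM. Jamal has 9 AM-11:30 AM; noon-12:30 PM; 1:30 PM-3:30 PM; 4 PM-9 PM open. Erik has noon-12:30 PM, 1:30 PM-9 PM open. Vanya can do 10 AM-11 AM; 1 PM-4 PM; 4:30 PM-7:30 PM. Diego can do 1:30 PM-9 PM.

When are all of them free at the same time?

Lila ∩ Elena: 13:30-15:30, 17:00-19:30.
Lila ∩ Elena ∩ Jamal: 13:30-15:30, 17:00-19:30.
Lila ∩ Elena ∩ Jamal ∩ Erik: 13:30-15:30, 17:00-19:30.
Lila ∩ Elena ∩ Jamal ∩ Erik ∩ Vanya: 13:30-15:30, 17:00-19:30.
Lila ∩ Elena ∩ Jamal ∩ Erik ∩ Vanya ∩ Diego: 13:30-15:30, 17:00-19:30.

13:30-15:30, 17:00-19:30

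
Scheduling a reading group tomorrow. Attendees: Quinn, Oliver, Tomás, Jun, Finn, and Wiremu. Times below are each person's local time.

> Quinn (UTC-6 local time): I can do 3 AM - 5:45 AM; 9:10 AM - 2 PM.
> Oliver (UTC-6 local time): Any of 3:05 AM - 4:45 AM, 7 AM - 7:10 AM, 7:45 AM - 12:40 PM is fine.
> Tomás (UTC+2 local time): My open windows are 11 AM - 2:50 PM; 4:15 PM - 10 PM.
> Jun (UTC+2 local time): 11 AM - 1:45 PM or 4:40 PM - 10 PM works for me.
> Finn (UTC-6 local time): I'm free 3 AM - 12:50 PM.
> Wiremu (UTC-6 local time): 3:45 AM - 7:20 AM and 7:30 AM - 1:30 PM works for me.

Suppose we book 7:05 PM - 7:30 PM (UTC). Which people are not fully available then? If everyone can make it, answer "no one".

Quinn in UTC: 09:00-11:45, 15:10-20:00 (add 6h to convert from UTC-6).
Oliver in UTC: 09:05-10:45, 13:00-13:10, 13:45-18:40 (add 6h to convert from UTC-6).
Tomás in UTC: 09:00-12:50, 14:15-20:00 (subtract 2h to convert from UTC+2).
Jun in UTC: 09:00-11:45, 14:40-20:00 (subtract 2h to convert from UTC+2).
Finn in UTC: 09:00-18:50 (add 6h to convert from UTC-6).
Wiremu in UTC: 09:45-13:20, 13:30-19:30 (add 6h to convert from UTC-6).
Quinn: free for 19:05-19:30. Oliver: not fully free for 19:05-19:30. Tomás: free for 19:05-19:30. Jun: free for 19:05-19:30. Finn: not fully free for 19:05-19:30. Wiremu: free for 19:05-19:30.

Finn, Oliver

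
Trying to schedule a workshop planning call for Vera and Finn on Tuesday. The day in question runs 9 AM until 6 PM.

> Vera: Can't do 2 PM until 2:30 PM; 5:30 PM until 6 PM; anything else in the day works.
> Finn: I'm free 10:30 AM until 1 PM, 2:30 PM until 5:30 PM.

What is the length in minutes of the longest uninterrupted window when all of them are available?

Vera free: 09:00-14:00, 14:30-17:30 (invert busy blocks within the working day).
Finn free: 10:30-13:00, 14:30-17:30.
Vera ∩ Finn: 10:30-13:00, 14:30-17:30.
The longest is 14:30-17:30 at 180 minutes.

180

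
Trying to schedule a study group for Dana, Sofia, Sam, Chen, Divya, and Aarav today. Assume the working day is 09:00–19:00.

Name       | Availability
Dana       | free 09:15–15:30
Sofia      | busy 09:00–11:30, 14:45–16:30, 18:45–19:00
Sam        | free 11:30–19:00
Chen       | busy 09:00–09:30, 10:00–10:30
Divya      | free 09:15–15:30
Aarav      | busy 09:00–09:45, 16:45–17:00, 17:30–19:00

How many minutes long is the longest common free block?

195

Dana free: 09:15-15:30.
Sofia free: 11:30-14:45, 16:30-18:45 (invert busy blocks within the working day).
Sam free: 11:30-19:00.
Chen free: 09:30-10:00, 10:30-19:00 (invert busy blocks within the working day).
Divya free: 09:15-15:30.
Aarav free: 09:45-16:45, 17:00-17:30 (invert busy blocks within the working day).
Dana ∩ Sofia: 11:30-14:45.
Dana ∩ Sofia ∩ Sam: 11:30-14:45.
Dana ∩ Sofia ∩ Sam ∩ Chen: 11:30-14:45.
Dana ∩ Sofia ∩ Sam ∩ Chen ∩ Divya: 11:30-14:45.
Dana ∩ Sofia ∩ Sam ∩ Chen ∩ Divya ∩ Aarav: 11:30-14:45.
So the common availability across everyone is 11:30-14:45.
The longest is 11:30-14:45 at 195 minutes.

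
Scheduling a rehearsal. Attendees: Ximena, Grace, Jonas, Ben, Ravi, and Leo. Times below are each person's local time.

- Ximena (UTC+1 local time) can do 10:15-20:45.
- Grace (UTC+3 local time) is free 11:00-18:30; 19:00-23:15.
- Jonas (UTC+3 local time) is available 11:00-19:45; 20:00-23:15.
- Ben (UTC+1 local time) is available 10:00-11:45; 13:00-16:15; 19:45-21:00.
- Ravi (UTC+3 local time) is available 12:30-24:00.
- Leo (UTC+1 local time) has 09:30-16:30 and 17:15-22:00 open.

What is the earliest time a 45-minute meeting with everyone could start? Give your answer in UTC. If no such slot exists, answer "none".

09:30

Ximena in UTC: 09:15-19:45 (subtract 1h to convert from UTC+1).
Grace in UTC: 08:00-15:30, 16:00-20:15 (subtract 3h to convert from UTC+3).
Jonas in UTC: 08:00-16:45, 17:00-20:15 (subtract 3h to convert from UTC+3).
Ben in UTC: 09:00-10:45, 12:00-15:15, 18:45-20:00 (subtract 1h to convert from UTC+1).
Ravi in UTC: 09:30-21:00 (subtract 3h to convert from UTC+3).
Leo in UTC: 08:30-15:30, 16:15-21:00 (subtract 1h to convert from UTC+1).
Ximena ∩ Grace: 09:15-15:30, 16:00-19:45.
Ximena ∩ Grace ∩ Jonas: 09:15-15:30, 16:00-16:45, 17:00-19:45.
Ximena ∩ Grace ∩ Jonas ∩ Ben: 09:15-10:45, 12:00-15:15, 18:45-19:45.
Ximena ∩ Grace ∩ Jonas ∩ Ben ∩ Ravi: 09:30-10:45, 12:00-15:15, 18:45-19:45.
Ximena ∩ Grace ∩ Jonas ∩ Ben ∩ Ravi ∩ Leo: 09:30-10:45, 12:00-15:15, 18:45-19:45.
The first common window of at least 45 minutes is 09:30-10:45, so the earliest start is 09:30.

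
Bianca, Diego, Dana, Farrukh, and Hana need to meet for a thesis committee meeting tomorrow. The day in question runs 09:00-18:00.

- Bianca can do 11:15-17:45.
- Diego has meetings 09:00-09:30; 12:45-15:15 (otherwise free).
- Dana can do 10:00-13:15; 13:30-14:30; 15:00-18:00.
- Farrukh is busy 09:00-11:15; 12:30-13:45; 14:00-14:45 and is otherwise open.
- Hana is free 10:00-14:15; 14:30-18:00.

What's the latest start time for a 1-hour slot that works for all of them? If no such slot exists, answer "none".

16:45

Bianca free: 11:15-17:45.
Diego free: 09:30-12:45, 15:15-18:00 (invert busy blocks within the working day).
Dana free: 10:00-13:15, 13:30-14:30, 15:00-18:00.
Farrukh free: 11:15-12:30, 13:45-14:00, 14:45-18:00 (invert busy blocks within the working day).
Hana free: 10:00-14:15, 14:30-18:00.
Bianca ∩ Diego: 11:15-12:45, 15:15-17:45.
Bianca ∩ Diego ∩ Dana: 11:15-12:45, 15:15-17:45.
Bianca ∩ Diego ∩ Dana ∩ Farrukh: 11:15-12:30, 15:15-17:45.
Bianca ∩ Diego ∩ Dana ∩ Farrukh ∩ Hana: 11:15-12:30, 15:15-17:45.
The last common window of at least 60 minutes is 15:15-17:45; a 60-minute meeting can start as late as 16:45 and still end by 17:45.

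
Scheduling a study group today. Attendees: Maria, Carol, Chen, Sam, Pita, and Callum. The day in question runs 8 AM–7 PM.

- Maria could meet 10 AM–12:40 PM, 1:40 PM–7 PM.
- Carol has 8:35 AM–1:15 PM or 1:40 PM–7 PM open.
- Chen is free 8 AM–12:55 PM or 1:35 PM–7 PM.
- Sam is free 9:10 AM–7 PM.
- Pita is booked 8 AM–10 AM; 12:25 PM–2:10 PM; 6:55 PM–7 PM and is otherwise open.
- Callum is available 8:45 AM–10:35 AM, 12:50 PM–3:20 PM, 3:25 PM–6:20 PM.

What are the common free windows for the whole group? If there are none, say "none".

Maria free: 10:00-12:40, 13:40-19:00.
Carol free: 08:35-13:15, 13:40-19:00.
Chen free: 08:00-12:55, 13:35-19:00.
Sam free: 09:10-19:00.
Pita free: 10:00-12:25, 14:10-18:55 (invert busy blocks within the working day).
Callum free: 08:45-10:35, 12:50-15:20, 15:25-18:20.
Maria ∩ Carol: 10:00-12:40, 13:40-19:00.
Maria ∩ Carol ∩ Chen: 10:00-12:40, 13:40-19:00.
Maria ∩ Carol ∩ Chen ∩ Sam: 10:00-12:40, 13:40-19:00.
Maria ∩ Carol ∩ Chen ∩ Sam ∩ Pita: 10:00-12:25, 14:10-18:55.
Maria ∩ Carol ∩ Chen ∩ Sam ∩ Pita ∩ Callum: 10:00-10:35, 14:10-15:20, 15:25-18:20.

10:00-10:35, 14:10-15:20, 15:25-18:20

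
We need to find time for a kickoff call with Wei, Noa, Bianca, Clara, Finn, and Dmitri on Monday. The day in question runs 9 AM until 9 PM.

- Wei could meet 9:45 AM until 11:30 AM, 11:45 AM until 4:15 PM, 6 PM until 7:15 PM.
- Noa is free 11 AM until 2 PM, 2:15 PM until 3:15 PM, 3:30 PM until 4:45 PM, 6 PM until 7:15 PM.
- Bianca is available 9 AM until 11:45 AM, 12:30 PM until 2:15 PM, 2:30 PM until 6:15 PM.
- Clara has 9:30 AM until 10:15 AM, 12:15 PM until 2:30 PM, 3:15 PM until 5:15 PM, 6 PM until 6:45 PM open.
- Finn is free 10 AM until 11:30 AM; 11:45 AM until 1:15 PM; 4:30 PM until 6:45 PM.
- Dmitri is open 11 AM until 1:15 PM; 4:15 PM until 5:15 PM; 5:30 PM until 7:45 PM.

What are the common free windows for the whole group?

12:30-13:15, 18:00-18:15

Wei ∩ Noa: 11:00-11:30, 11:45-14:00, 14:15-15:15, 15:30-16:15, 18:00-19:15.
Wei ∩ Noa ∩ Bianca: 11:00-11:30, 12:30-14:00, 14:30-15:15, 15:30-16:15, 18:00-18:15.
Wei ∩ Noa ∩ Bianca ∩ Clara: 12:30-14:00, 15:30-16:15, 18:00-18:15.
Wei ∩ Noa ∩ Bianca ∩ Clara ∩ Finn: 12:30-13:15, 18:00-18:15.
Wei ∩ Noa ∩ Bianca ∩ Clara ∩ Finn ∩ Dmitri: 12:30-13:15, 18:00-18:15.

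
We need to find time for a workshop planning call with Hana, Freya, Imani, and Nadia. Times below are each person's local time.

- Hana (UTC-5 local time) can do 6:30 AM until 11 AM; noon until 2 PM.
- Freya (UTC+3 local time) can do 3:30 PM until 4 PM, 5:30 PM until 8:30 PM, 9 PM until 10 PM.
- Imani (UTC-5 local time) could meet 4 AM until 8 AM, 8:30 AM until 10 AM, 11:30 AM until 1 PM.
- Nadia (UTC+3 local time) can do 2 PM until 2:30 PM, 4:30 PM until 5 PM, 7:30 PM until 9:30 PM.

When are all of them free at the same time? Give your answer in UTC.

17:00-17:30

Hana in UTC: 11:30-16:00, 17:00-19:00 (add 5h to convert from UTC-5).
Freya in UTC: 12:30-13:00, 14:30-17:30, 18:00-19:00 (subtract 3h to convert from UTC+3).
Imani in UTC: 09:00-13:00, 13:30-15:00, 16:30-18:00 (add 5h to convert from UTC-5).
Nadia in UTC: 11:00-11:30, 13:30-14:00, 16:30-18:30 (subtract 3h to convert from UTC+3).
Hana ∩ Freya: 12:30-13:00, 14:30-16:00, 17:00-17:30, 18:00-19:00.
Hana ∩ Freya ∩ Imani: 12:30-13:00, 14:30-15:00, 17:00-17:30.
Hana ∩ Freya ∩ Imani ∩ Nadia: 17:00-17:30.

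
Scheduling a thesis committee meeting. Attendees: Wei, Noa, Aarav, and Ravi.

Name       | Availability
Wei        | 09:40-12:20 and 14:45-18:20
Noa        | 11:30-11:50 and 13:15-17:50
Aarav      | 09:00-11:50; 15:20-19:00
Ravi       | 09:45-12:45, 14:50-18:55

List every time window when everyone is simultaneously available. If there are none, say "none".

11:30-11:50, 15:20-17:50

Wei ∩ Noa: 11:30-11:50, 14:45-17:50.
Wei ∩ Noa ∩ Aarav: 11:30-11:50, 15:20-17:50.
Wei ∩ Noa ∩ Aarav ∩ Ravi: 11:30-11:50, 15:20-17:50.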